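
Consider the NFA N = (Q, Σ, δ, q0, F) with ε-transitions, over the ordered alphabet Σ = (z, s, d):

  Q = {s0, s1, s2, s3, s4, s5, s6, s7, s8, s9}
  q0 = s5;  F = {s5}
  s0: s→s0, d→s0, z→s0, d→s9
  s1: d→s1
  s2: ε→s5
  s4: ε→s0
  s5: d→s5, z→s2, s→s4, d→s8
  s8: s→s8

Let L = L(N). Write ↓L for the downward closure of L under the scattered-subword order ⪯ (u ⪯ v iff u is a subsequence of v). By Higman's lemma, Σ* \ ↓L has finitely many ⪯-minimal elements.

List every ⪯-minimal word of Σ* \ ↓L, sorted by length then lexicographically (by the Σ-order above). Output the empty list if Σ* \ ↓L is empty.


|Q|=10, |F|=1, |δ|=12 (2 ε).
min D↑ (2 st, q0=0, F={1}): 0:z→0,s→1,d→0 1:z→1,s→1,d→1 [Hopcroft].
's': N↓-sim [6, 4] end={s0,s4,s8,s9} rej; 1/1 del acc.
1 words, ⪯-incomp.

Antichain: [s].


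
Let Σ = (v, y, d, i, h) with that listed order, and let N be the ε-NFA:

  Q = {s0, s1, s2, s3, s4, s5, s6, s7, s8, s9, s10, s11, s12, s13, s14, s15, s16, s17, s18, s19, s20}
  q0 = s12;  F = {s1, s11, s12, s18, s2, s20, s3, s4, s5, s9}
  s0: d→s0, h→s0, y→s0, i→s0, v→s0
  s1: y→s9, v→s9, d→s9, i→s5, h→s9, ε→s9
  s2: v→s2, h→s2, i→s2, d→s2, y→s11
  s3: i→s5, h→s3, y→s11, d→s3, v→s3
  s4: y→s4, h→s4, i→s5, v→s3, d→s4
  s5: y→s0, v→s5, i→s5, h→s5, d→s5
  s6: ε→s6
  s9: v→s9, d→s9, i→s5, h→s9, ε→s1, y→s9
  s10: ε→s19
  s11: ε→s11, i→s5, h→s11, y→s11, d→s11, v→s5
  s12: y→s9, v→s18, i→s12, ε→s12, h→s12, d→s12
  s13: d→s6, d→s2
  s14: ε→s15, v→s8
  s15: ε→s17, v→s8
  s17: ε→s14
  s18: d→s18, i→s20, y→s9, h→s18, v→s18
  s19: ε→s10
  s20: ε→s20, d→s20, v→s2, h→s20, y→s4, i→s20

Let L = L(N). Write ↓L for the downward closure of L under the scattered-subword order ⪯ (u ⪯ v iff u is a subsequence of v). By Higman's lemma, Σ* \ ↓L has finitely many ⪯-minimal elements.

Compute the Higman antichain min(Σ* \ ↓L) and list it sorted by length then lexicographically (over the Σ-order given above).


Antichain: [yiy, vivyvy].

|Q|=21, |F|=10, |δ|=70 (11 ε).
min D↑ (10 st, q0=0, F={7}): 0:v→1,y→2,d→0,i→0,h→0 1:v→1,y→2,d→1,i→3,h→1 2:v→2,y→2,d→2,i→4,h→2 3:v→5,y→6,d→3,i→3,h→3 4:v→4,y→7,d→4,i→4,h→4 5:v→5,y→8,d→5,i→5,h→5 6:v→9,y→6,d→6,i→4,h→6 7:v→7,y→7,d→7,i→7,h→7 8:v→4,y→8,d→8,i→4,h→8 9:v→9,y→8,d→9,i→4,h→9 [Hopcroft].
'yiy': run [11, 7, 2, 1] end={s0} ∉↓L; 3/3 del acc.
'vivyvy': N↓-sim [11, 10, 7, 5, 3, 2, 1] end={s0} rej; 6/6 deletions ∈↓L.
2 obstructions.


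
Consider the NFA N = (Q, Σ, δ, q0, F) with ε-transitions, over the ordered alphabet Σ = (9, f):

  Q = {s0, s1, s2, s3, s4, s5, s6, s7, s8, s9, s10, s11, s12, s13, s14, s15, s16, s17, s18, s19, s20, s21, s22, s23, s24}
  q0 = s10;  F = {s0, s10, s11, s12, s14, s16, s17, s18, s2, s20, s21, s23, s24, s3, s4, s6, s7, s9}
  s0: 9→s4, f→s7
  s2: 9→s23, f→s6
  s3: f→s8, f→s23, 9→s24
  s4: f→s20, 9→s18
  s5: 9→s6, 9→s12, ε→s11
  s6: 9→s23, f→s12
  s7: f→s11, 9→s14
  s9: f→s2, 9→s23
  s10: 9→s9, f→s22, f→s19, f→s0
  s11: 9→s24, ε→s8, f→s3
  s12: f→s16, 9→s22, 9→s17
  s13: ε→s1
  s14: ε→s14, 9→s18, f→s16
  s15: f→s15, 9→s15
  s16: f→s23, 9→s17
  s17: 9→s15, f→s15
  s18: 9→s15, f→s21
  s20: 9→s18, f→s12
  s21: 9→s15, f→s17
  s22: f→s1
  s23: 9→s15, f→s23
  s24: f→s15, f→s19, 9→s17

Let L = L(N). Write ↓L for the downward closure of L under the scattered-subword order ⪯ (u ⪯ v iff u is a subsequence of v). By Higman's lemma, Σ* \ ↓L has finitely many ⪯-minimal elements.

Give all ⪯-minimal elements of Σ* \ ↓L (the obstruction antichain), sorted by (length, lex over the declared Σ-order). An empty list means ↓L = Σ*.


A = [999, fff9f, f99fff, ff9ff9, fffff9].

|Q|=25, |F|=18, |δ|=50 (4 ε).
min D↑ (19 st, q0=0, F={7}): 0:9→1,f→2 1:9→3,f→4 2:9→5,f→6 3:9→7,f→3 4:9→3,f→8 5:9→9,f→10 6:9→11,f→12 7:9→7,f→7 8:9→3,f→13 9:9→7,f→14 10:9→9,f→13 11:9→9,f→15 12:9→16,f→17 13:9→18,f→15 14:9→7,f→18 15:9→18,f→3 16:9→18,f→7 17:9→16,f→3 18:9→7,f→7.
'999': |S_i|=[23, 17, 7, 1] end={s15} ∉↓L; 3/3 del acc.
'fff9f': N↓-sim [23, 21, 18, 13, 6, 3] end={s1,s15,s19} ∉↓L; 5/5 deletions ∈↓L.
'f99fff': |S_i|=[23, 21, 14, 6, 4, 2, 1] end={s15} rej; 6/6 single-dels accept.
'ff9ff9': run [23, 21, 18, 11, 7, 3, 1] end={s15} — reject; 6/6 deletions ∈↓L.
'fffff9': run [23, 21, 18, 13, 9, 4, 1] end={s15} — reject; 6/6 del acc.
5 words, ⪯-incomp.


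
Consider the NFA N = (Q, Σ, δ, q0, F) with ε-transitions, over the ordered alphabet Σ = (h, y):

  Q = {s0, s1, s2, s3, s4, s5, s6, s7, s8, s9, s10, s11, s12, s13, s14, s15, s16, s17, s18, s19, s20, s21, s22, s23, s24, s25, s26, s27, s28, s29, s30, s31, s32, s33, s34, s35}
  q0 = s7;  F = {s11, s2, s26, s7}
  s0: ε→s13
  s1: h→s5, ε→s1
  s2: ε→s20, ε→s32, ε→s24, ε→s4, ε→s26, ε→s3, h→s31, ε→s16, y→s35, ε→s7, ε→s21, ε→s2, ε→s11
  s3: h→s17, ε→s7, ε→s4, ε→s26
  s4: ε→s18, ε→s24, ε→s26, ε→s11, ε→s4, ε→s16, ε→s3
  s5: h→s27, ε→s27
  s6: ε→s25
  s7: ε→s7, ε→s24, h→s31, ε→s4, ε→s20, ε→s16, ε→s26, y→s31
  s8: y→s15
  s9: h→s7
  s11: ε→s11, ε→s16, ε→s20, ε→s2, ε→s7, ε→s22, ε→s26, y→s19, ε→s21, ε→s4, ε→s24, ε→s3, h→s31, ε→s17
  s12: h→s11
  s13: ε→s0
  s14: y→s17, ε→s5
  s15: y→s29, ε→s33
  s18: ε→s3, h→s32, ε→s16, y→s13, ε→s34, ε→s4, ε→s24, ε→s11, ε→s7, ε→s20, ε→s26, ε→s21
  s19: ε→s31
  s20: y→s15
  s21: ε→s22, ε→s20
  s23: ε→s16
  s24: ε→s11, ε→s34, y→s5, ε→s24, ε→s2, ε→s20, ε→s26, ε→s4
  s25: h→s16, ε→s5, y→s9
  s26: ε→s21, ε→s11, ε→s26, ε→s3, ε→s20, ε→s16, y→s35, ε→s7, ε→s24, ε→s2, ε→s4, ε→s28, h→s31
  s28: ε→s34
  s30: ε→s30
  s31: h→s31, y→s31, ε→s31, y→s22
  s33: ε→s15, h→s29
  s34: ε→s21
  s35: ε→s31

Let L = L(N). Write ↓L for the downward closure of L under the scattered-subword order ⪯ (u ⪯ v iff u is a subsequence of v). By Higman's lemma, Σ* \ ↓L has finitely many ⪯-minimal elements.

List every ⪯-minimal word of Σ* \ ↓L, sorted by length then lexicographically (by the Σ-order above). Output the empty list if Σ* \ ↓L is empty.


|Q|=36, |F|=4, |δ|=111 (85 ε).
min D↑ (2 st, q0=0, F={1}): 0:h→1,y→1 1:h→1,y→1 (ε-aug+det+¬).
'h': run [26, 6] end={s17,s22,s27,s29,s31,s32} — reject; 1/1 single-dels accept.
'y': run [26, 11] end={s0,s13,s15,s19,s22,s27,s29,s31,s33,s35,s5} ∉↓L; 1/1 single-dels accept.
2 minimals (antichain).

min(Σ*\↓L) = [h, y].


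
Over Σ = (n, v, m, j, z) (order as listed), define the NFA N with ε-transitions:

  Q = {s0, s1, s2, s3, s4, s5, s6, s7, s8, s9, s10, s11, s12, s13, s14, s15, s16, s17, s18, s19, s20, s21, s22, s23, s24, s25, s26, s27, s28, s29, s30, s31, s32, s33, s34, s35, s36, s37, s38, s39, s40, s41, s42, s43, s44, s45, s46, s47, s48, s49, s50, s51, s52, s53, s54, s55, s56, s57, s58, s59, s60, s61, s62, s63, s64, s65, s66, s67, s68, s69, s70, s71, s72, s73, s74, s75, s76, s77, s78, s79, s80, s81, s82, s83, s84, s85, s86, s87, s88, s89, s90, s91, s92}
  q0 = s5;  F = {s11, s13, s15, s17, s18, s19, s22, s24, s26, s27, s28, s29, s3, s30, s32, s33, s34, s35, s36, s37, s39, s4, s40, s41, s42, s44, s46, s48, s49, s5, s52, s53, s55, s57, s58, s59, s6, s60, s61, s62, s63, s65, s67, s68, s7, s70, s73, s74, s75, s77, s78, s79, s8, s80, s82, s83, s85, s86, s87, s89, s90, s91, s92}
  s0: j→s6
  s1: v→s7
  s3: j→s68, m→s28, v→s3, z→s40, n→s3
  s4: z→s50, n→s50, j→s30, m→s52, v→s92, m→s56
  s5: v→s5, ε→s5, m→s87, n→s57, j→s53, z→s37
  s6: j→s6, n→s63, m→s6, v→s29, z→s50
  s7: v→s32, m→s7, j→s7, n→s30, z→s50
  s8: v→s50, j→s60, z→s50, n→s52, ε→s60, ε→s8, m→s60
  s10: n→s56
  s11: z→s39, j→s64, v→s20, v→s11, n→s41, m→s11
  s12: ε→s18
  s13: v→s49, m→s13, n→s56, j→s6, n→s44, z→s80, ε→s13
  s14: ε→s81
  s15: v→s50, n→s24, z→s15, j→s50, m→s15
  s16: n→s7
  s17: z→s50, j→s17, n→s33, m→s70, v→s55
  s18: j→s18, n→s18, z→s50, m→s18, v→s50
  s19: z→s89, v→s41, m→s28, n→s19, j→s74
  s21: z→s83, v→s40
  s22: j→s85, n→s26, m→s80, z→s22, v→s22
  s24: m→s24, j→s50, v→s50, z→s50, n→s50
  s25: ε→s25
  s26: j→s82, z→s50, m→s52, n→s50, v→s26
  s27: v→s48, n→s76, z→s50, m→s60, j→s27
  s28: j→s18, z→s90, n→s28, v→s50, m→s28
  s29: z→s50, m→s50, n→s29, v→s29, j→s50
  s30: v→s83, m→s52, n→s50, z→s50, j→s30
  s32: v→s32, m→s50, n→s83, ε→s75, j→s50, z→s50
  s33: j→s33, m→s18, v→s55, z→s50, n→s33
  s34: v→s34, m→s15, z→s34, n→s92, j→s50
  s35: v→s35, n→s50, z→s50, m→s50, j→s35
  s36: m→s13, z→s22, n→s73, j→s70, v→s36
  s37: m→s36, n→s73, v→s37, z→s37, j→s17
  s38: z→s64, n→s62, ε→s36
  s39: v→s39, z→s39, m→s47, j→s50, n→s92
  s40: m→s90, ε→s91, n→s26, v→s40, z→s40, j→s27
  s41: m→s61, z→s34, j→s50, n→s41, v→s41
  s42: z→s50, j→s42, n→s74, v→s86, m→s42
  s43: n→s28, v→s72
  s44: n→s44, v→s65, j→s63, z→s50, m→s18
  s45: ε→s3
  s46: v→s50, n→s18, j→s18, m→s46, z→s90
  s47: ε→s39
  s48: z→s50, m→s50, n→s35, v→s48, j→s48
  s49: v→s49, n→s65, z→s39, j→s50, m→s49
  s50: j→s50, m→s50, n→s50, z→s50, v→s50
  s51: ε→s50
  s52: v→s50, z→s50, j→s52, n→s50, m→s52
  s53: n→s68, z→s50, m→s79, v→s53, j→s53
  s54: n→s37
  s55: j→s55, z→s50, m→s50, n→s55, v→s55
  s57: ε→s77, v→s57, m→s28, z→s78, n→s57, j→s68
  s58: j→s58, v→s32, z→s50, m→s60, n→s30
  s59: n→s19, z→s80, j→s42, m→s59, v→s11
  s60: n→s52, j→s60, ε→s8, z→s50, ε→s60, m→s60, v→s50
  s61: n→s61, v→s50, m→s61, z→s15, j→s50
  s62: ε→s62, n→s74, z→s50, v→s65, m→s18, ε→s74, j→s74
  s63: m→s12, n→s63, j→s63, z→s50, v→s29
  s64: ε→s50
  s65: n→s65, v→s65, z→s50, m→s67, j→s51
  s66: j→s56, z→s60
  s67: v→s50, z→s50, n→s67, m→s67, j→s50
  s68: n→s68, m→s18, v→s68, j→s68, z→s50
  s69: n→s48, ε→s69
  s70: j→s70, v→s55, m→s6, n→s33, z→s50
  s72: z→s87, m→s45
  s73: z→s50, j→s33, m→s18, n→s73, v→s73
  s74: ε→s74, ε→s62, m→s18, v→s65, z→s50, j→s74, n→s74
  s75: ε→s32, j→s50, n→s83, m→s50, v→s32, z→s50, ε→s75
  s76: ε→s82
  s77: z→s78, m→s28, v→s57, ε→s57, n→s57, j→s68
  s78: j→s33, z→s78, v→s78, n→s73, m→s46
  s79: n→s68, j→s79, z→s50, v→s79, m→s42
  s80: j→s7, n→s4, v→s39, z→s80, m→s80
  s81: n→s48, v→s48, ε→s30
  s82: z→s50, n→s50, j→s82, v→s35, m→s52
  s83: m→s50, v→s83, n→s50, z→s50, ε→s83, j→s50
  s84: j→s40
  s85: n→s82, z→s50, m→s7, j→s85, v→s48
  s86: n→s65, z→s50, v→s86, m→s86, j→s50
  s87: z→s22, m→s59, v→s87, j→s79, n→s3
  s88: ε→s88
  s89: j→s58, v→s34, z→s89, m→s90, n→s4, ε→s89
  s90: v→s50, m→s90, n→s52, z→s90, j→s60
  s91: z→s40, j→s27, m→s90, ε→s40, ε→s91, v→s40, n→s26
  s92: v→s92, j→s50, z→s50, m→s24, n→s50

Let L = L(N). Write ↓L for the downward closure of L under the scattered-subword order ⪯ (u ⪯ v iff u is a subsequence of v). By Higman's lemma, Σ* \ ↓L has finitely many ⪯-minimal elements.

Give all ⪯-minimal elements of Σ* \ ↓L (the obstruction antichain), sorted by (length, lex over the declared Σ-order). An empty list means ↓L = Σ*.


|Q|=93, |F|=63, |δ|=374 (32 ε).
min D↑ (59 st, q0=0, F={12}): 0:n→1,v→0,m→2,j→3,z→4 1:n→1,v→1,m→5,j→6,z→7 2:n→8,v→2,m→9,j→10,z→11 3:n→6,v→3,m→10,j→3,z→12 4:n→13,v→4,m→14,j→15,z→4 5:n→5,v→12,m→5,j→16,z→17 6:n→6,v→6,m→16,j→6,z→12 7:n→13,v→7,m→18,j→19,z→7 8:n→8,v→8,m→5,j→6,z→20 9:n→21,v→22,m→9,j→23,z→24 10:n→6,v→10,m→23,j→10,z→12 11:n→25,v→11,m→24,j→26,z→11 12:n→12,v→12,m→12,j→12,z→12 13:n→13,v→13,m→16,j→19,z→12 14:n→13,v→14,m→27,j→28,z→11 15:n→19,v→29,m→28,j→15,z→12 16:n→16,v→12,m→16,j→16,z→12 17:n→30,v→12,m→17,j→31,z→17 18:n→16,v→12,m→18,j→16,z→17 19:n→19,v→29,m→16,j→19,z→12 20:n→25,v→20,m→17,j→32,z→20 21:n→21,v→33,m→5,j→34,z→35 22:n→33,v→22,m→22,j→12,z→36 23:n→34,v→37,m→23,j→23,z→12 24:n→38,v→36,m→24,j→39,z→24 25:n→12,v→25,m→30,j→40,z→12 26:n→40,v→41,m→39,j→26,z→12 27:n→42,v→43,m→27,j→44,z→24 28:n→19,v→29,m→44,j→28,z→12 29:n→29,v→29,m→12,j→29,z→12 30:n→12,v→12,m→30,j→30,z→12 31:n→30,v→12,m→31,j→31,z→12 32:n→40,v→41,m→31,j→32,z→12 33:n→33,v→33,m→45,j→12,z→46 34:n→34,v→47,m→16,j→34,z→12 35:n→38,v→46,m→17,j→48,z→35 36:n→49,v→36,m→36,j→12,z→36 37:n→47,v→37,m→37,j→12,z→12 38:n→12,v→49,m→30,j→50,z→12 39:n→50,v→51,m→39,j→39,z→12 40:n→12,v→52,m→30,j→40,z→12 41:n→52,v→41,m→12,j→41,z→12 42:n→42,v→47,m→16,j→53,z→12 43:n→47,v→43,m→43,j→12,z→36 44:n→53,v→54,m→44,j→44,z→12 45:n→45,v→12,m→45,j→12,z→55 46:n→49,v→46,m→55,j→12,z→46 47:n→47,v→47,m→56,j→12,z→12 48:n→50,v→51,m→31,j→48,z→12 49:n→12,v→49,m→57,j→12,z→12 50:n→12,v→58,m→30,j→50,z→12 51:n→58,v→51,m→12,j→12,z→12 52:n→12,v→52,m→12,j→52,z→12 53:n→53,v→54,m→16,j→53,z→12 54:n→54,v→54,m→12,j→12,z→12 55:n→57,v→12,m→55,j→12,z→55 56:n→56,v→12,m→56,j→12,z→12 57:n→12,v→12,m→57,j→12,z→12 58:n→12,v→58,m→12,j→12,z→12 [Hopcroft].
'jz': run [71, 36, 1] end={s50} — reject; 2/2 deletions ∈↓L.
'nmv': |S_i|=[71, 48, 14, 1] end={s50} — reject; 3/3 single-dels accept.
'znz': run [71, 51, 23, 1] end={s50} ∉↓L; 3/3 single-dels accept.
'mmvj': N↓-sim [71, 64, 45, 21, 3] end={s50,s51,s64} — reject; 4/4 del acc.
'mznn': run [71, 64, 31, 12, 1] end={s50} — reject; 4/4 deletions ∈↓L.
'zjvm': |S_i|=[71, 51, 26, 8, 1] end={s50} rej; 4/4 single-dels accept.
6 obstructions.

min(Σ*\↓L) = [jz, nmv, znz, mmvj, mznn, zjvm].


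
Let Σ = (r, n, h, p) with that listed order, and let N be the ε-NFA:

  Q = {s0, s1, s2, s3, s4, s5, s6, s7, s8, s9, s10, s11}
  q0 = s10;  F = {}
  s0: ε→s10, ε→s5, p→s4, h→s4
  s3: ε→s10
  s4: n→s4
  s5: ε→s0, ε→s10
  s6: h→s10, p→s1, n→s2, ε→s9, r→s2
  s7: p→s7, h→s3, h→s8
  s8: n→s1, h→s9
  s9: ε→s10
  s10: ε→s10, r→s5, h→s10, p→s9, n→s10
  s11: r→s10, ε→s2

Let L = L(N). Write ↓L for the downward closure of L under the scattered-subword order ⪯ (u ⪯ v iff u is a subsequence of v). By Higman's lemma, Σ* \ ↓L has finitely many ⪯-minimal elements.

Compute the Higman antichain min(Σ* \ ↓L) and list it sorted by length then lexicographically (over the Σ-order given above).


|Q|=12, |F|=0, |δ|=26 (9 ε).
min D↑ (1 st, q0=0, F={0}): 0:r→0,n→0,h→0,p→0.
ε ∈ L(D↑) ⇒ ↓L = ∅.

min(Σ*\↓L) = [ε].


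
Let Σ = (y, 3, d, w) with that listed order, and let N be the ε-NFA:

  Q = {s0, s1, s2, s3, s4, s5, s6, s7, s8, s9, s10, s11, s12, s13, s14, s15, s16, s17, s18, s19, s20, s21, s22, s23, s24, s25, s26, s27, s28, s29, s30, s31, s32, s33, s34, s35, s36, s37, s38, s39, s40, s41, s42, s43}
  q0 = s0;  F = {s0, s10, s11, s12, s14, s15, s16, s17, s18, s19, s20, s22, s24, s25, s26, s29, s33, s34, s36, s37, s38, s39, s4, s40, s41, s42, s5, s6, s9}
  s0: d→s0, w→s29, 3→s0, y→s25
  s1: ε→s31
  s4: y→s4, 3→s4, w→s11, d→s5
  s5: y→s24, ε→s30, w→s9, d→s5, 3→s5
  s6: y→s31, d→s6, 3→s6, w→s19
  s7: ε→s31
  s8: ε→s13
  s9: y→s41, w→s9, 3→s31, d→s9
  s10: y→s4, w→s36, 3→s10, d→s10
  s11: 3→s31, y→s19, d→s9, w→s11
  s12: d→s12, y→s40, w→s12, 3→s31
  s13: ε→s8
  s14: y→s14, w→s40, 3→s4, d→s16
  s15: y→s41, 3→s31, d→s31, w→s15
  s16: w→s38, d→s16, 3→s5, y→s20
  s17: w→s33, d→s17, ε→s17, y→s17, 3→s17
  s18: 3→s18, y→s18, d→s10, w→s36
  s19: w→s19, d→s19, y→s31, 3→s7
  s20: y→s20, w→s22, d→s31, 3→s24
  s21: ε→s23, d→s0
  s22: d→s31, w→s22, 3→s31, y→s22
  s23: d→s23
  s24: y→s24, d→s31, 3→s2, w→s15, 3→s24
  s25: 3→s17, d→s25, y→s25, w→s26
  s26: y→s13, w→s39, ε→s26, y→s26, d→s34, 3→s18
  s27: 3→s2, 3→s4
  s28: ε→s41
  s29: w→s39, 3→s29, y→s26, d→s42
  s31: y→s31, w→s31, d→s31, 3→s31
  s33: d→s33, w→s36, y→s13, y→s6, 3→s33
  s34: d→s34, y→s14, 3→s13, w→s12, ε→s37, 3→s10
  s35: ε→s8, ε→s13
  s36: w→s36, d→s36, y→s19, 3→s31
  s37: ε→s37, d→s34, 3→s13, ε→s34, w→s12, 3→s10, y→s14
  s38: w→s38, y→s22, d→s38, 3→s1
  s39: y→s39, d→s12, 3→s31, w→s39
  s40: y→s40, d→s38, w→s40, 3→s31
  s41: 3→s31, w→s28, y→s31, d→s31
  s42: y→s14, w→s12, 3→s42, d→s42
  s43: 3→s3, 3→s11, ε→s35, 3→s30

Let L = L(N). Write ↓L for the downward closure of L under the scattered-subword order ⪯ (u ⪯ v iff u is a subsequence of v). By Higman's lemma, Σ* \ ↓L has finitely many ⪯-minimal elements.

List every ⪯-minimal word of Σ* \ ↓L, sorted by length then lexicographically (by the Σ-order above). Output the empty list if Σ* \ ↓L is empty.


|Q|=44, |F|=29, |δ|=147 (15 ε).
min D↑ (29 st, q0=0, F={12}): 0:y→1,3→0,d→0,w→2 1:y→1,3→3,d→1,w→4 2:y→4,3→2,d→5,w→6 3:y→3,3→3,d→3,w→7 4:y→4,3→8,d→9,w→6 5:y→10,3→5,d→5,w→11 6:y→6,3→12,d→11,w→6 7:y→13,3→7,d→7,w→14 8:y→8,3→8,d→15,w→14 9:y→10,3→15,d→9,w→11 10:y→10,3→16,d→17,w→18 11:y→18,3→12,d→11,w→11 12:y→12,3→12,d→12,w→12 13:y→12,3→13,d→13,w→19 14:y→19,3→12,d→14,w→14 15:y→16,3→15,d→15,w→14 16:y→16,3→16,d→20,w→21 17:y→22,3→20,d→17,w→23 18:y→18,3→12,d→23,w→18 19:y→12,3→12,d→19,w→19 20:y→24,3→20,d→20,w→25 21:y→19,3→12,d→25,w→21 22:y→22,3→24,d→12,w→26 23:y→26,3→12,d→23,w→23 24:y→24,3→24,d→12,w→27 25:y→28,3→12,d→25,w→25 26:y→26,3→12,d→12,w→26 27:y→28,3→12,d→12,w→27 28:y→12,3→12,d→12,w→28.
'ww3': N↓-sim [37, 34, 15, 3] end={s1,s31,s7} rej; 3/3 del acc.
'y3wyy': N↓-sim [37, 34, 22, 13, 8, 1] end={s31} — reject; 5/5 deletions ∈↓L.
'wdydyd': |S_i|=[37, 34, 30, 23, 17, 8, 1] end={s31} — reject; 6/6 deletions ∈↓L.
3 obstructions.

Antichain: [ww3, y3wyy, wdydyd].


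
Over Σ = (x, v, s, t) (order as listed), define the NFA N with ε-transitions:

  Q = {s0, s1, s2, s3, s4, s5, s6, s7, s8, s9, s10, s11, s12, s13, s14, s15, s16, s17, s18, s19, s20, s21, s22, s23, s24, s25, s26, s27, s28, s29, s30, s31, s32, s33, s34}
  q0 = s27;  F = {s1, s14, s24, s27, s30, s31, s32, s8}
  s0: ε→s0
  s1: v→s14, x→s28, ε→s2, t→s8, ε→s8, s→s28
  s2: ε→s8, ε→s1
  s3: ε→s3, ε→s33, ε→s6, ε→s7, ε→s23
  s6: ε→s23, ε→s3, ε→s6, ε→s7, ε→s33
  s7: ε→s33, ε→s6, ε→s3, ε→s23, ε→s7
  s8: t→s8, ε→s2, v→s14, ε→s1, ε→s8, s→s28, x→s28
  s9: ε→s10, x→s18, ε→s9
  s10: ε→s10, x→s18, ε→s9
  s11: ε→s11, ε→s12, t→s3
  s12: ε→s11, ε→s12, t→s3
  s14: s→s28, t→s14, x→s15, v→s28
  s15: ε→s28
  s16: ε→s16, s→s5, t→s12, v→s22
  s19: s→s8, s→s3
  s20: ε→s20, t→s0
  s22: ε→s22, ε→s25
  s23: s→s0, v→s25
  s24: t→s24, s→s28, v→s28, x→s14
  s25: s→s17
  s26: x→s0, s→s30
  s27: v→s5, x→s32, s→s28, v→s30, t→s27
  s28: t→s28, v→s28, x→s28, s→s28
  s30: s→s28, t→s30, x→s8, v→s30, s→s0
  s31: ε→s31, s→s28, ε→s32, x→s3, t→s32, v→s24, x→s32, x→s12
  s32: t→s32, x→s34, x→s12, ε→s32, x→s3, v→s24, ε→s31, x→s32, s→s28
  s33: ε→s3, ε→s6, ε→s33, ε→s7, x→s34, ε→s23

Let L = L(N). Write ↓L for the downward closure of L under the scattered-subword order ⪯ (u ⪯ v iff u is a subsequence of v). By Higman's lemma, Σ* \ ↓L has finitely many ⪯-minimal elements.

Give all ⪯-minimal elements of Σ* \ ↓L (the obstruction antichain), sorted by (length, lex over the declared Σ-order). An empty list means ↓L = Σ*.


|Q|=35, |F|=8, |δ|=104 (45 ε).
min D↑ (7 st, q0=0, F={3}): 0:x→1,v→2,s→3,t→0 1:x→1,v→4,s→3,t→1 2:x→5,v→2,s→3,t→2 3:x→3,v→3,s→3,t→3 4:x→6,v→3,s→3,t→4 5:x→3,v→6,s→3,t→5 6:x→3,v→3,s→3,t→6 (ε-aug+det+¬).
's': |S_i|=[23, 3] end={s0,s17,s28} ∉↓L; 1/1 single-dels accept.
'xvv': N↓-sim [23, 20, 6, 1] end={s28} rej; 3/3 deletions ∈↓L.
'vxx': |S_i|=[23, 12, 6, 2] end={s15,s28} rej; 3/3 single-dels accept.
3 obstructions.

Antichain: [s, xvv, vxx].


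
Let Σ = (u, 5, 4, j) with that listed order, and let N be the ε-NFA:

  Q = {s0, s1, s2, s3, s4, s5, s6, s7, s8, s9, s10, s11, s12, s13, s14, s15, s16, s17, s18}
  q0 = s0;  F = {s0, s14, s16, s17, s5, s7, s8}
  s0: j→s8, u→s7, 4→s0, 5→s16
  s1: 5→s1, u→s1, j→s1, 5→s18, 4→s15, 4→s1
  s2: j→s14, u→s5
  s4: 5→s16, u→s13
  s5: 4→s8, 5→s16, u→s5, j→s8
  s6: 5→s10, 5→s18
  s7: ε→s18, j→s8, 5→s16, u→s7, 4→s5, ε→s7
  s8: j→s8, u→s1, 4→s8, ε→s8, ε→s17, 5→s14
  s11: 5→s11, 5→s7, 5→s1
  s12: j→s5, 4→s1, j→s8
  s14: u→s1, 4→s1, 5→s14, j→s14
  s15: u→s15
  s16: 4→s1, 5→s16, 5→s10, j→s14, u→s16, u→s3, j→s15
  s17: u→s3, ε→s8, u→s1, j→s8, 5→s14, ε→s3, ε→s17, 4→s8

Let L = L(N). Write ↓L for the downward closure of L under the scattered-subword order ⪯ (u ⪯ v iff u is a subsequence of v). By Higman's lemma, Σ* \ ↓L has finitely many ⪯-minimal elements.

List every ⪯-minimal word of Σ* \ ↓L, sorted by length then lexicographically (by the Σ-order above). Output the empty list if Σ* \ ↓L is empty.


|Q|=19, |F|=7, |δ|=58 (7 ε).
min D↑ (7 st, q0=0, F={5}): 0:u→1,5→2,4→0,j→3 1:u→1,5→2,4→4,j→3 2:u→2,5→2,4→5,j→6 3:u→5,5→6,4→3,j→3 4:u→4,5→2,4→3,j→3 5:u→5,5→5,4→5,j→5 6:u→5,5→6,4→5,j→6.
'54': N↓-sim [12, 7, 3] end={s1,s15,s18} — reject; 2/2 del acc.
'ju': run [12, 7, 4] end={s1,s15,s18,s3} — reject; 2/2 del acc.
'u44u': N↓-sim [12, 11, 10, 7, 4] end={s1,s15,s18,s3} rej; 4/4 del acc.
3 minimals (antichain).

Antichain: [54, ju, u44u].


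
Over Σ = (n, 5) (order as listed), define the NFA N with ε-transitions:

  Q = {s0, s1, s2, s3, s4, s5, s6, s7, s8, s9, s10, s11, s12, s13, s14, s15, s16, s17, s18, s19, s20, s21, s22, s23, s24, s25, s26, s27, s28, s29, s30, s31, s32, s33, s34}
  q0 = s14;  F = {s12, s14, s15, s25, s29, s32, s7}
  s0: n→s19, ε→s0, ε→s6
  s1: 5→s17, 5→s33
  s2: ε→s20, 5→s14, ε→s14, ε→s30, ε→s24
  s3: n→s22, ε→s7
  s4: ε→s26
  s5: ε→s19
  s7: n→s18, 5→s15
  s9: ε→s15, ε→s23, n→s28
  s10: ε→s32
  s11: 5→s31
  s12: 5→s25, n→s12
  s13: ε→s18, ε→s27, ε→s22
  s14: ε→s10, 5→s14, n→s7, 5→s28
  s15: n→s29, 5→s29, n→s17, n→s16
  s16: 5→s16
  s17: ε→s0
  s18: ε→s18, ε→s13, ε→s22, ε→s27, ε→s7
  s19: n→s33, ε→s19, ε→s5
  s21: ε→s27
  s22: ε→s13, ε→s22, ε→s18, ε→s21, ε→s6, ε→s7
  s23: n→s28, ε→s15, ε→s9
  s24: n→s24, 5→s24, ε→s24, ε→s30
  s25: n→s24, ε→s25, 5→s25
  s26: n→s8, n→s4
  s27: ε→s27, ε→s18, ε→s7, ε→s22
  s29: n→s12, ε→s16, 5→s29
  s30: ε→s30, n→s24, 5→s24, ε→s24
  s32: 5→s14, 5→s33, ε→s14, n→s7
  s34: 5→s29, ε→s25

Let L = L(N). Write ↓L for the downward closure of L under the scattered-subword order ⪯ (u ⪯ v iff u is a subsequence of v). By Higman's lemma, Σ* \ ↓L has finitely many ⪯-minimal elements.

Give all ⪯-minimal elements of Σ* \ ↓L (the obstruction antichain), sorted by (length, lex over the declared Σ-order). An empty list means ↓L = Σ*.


Antichain: [n5nn5n, n55n5n].

|Q|=35, |F|=7, |δ|=80 (45 ε).
min D↑ (7 st, q0=0, F={6}): 0:n→1,5→0 1:n→1,5→2 2:n→3,5→3 3:n→4,5→3 4:n→4,5→5 5:n→6,5→5 6:n→6,5→6 (ε-aug+det+¬).
'n5nn5n': N↓-sim [23, 19, 13, 12, 7, 3, 2] end={s24,s30} — reject; 6/6 del acc.
'n55n5n': |S_i|=[23, 19, 13, 6, 4, 3, 2] end={s24,s30} ∉↓L; 6/6 deletions ∈↓L.
2 minimals (antichain).


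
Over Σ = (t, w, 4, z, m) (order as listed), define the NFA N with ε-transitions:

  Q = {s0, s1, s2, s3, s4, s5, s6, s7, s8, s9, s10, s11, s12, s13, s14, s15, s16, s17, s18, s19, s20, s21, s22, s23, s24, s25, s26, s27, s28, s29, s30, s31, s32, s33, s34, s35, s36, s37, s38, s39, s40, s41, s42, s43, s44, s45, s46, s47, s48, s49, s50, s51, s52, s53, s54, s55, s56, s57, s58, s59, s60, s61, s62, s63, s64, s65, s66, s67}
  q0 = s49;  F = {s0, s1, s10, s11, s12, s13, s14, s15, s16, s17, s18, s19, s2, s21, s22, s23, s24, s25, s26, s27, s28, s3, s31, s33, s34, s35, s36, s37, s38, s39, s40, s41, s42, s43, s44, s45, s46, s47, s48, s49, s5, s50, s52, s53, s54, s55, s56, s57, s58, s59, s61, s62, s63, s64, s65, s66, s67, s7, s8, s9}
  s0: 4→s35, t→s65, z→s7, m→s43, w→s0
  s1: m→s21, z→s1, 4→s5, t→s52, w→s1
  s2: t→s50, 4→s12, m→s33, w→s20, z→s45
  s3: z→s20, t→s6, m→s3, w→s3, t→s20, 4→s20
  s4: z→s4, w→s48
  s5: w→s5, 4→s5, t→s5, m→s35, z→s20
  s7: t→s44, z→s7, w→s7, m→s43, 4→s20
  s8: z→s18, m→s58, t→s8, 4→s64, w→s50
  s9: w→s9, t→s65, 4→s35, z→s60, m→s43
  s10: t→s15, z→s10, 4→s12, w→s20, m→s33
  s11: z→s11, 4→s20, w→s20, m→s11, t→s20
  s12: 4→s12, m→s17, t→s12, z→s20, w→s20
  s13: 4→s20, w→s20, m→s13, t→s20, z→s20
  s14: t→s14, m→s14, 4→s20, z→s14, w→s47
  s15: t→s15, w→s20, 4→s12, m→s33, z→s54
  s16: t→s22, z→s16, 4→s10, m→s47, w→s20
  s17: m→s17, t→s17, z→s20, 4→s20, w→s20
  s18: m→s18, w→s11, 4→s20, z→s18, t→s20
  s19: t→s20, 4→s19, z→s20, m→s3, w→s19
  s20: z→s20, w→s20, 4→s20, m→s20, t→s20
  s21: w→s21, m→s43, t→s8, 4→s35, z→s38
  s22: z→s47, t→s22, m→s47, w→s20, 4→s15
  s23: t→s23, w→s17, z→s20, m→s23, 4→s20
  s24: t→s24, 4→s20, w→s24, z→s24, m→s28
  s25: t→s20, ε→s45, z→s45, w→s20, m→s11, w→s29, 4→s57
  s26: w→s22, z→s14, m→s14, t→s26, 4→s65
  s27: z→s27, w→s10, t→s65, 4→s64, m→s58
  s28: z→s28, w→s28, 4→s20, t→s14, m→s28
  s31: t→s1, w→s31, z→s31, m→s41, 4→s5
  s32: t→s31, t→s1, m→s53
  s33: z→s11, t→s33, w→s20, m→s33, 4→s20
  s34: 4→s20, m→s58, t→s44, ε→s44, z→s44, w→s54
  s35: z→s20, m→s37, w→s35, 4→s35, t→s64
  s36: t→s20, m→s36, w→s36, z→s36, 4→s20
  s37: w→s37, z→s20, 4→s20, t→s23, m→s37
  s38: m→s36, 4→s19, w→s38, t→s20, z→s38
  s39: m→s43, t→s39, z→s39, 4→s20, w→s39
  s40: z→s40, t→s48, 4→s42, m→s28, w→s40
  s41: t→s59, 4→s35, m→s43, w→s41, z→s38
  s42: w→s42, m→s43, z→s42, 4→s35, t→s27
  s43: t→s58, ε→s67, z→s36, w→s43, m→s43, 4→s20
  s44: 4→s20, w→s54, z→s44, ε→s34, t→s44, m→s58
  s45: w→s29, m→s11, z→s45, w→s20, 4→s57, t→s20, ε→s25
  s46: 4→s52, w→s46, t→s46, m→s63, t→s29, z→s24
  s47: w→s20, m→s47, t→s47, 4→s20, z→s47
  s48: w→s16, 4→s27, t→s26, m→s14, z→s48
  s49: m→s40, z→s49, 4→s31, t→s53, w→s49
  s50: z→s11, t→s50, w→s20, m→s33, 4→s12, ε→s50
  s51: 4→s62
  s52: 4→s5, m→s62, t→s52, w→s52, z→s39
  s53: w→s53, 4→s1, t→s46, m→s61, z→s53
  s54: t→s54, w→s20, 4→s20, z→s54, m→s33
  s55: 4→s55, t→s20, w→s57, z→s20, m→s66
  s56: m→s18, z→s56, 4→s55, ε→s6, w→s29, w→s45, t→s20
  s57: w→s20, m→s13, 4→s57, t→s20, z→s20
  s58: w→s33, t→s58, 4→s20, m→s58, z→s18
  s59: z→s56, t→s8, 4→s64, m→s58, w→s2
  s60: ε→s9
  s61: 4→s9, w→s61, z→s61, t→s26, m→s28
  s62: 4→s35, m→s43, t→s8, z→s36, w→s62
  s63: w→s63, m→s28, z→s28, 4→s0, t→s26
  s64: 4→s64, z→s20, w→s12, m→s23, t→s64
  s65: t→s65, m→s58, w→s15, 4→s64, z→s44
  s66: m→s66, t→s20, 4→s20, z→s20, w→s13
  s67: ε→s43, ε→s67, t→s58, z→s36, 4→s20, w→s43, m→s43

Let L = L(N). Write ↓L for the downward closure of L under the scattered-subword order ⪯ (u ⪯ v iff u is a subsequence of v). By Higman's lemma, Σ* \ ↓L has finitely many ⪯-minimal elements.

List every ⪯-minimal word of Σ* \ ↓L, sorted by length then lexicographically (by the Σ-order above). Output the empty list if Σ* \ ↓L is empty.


|Q|=68, |F|=60, |δ|=326 (10 ε).
min D↑ (58 st, q0=0, F={18}): 0:t→1,w→0,4→2,z→0,m→3 1:t→4,w→1,4→5,z→1,m→6 2:t→5,w→2,4→7,z→2,m→8 3:t→9,w→3,4→10,z→3,m→11 4:t→4,w→4,4→12,z→13,m→14 5:t→12,w→5,4→7,z→5,m→15 6:t→16,w→6,4→17,z→6,m→11 7:t→7,w→7,4→7,z→18,m→19 8:t→20,w→8,4→19,z→21,m→22 9:t→16,w→23,4→24,z→9,m→25 10:t→24,w→10,4→19,z→10,m→22 11:t→25,w→11,4→18,z→11,m→11 12:t→12,w→12,4→7,z→26,m→27 13:t→13,w→13,4→18,z→13,m→11 14:t→16,w→14,4→28,z→11,m→11 15:t→29,w→15,4→19,z→21,m→22 16:t→16,w→30,4→31,z→25,m→25 17:t→31,w→17,4→19,z→17,m→22 18:t→18,w→18,4→18,z→18,m→18 19:t→32,w→19,4→19,z→18,m→33 20:t→29,w→34,4→32,z→35,m→36 21:t→18,w→21,4→37,z→21,m→38 22:t→36,w→22,4→18,z→38,m→22 23:t→30,w→18,4→39,z→23,m→40 24:t→31,w→39,4→32,z→24,m→36 25:t→25,w→40,4→18,z→25,m→25 26:t→26,w→26,4→18,z→26,m→22 27:t→29,w→27,4→19,z→38,m→22 28:t→31,w→28,4→19,z→41,m→22 29:t→29,w→42,4→32,z→43,m→36 30:t→30,w→18,4→44,z→40,m→40 31:t→31,w→44,4→32,z→45,m→36 32:t→32,w→46,4→32,z→18,m→47 33:t→47,w→33,4→18,z→18,m→33 34:t→42,w→18,4→46,z→48,m→49 35:t→18,w→48,4→50,z→35,m→43 36:t→36,w→49,4→18,z→43,m→36 37:t→18,w→37,4→37,z→18,m→51 38:t→18,w→38,4→18,z→38,m→38 39:t→44,w→18,4→46,z→39,m→49 40:t→40,w→18,4→18,z→40,m→40 41:t→45,w→41,4→18,z→41,m→22 42:t→42,w→18,4→46,z→52,m→49 43:t→18,w→52,4→18,z→43,m→43 44:t→44,w→18,4→46,z→53,m→49 45:t→45,w→53,4→18,z→45,m→36 46:t→46,w→18,4→46,z→18,m→54 47:t→47,w→54,4→18,z→18,m→47 48:t→18,w→18,4→55,z→48,m→52 49:t→49,w→18,4→18,z→52,m→49 50:t→18,w→55,4→50,z→18,m→56 51:t→18,w→51,4→18,z→18,m→51 52:t→18,w→18,4→18,z→52,m→52 53:t→53,w→18,4→18,z→53,m→49 54:t→54,w→18,4→18,z→18,m→54 55:t→18,w→18,4→55,z→18,m→57 56:t→18,w→57,4→18,z→18,m→56 57:t→18,w→18,4→18,z→18,m→57 (ε-aug+det+¬).
'44z': N↓-sim [64, 50, 15, 1] end={s20} — reject; 3/3 single-dels accept.
'mm4': N↓-sim [64, 55, 18, 1] end={s20} — reject; 3/3 del acc.
'ttz4': |S_i|=[64, 59, 37, 17, 1] end={s20} — reject; 4/4 deletions ∈↓L.
'4mzt': N↓-sim [64, 50, 33, 16, 2] end={s20,s6} rej; 4/4 single-dels accept.
'mtww': N↓-sim [64, 55, 35, 18, 2] end={s20,s29} rej; 4/4 del acc.
5 obstructions.

A = [44z, mm4, ttz4, 4mzt, mtww].


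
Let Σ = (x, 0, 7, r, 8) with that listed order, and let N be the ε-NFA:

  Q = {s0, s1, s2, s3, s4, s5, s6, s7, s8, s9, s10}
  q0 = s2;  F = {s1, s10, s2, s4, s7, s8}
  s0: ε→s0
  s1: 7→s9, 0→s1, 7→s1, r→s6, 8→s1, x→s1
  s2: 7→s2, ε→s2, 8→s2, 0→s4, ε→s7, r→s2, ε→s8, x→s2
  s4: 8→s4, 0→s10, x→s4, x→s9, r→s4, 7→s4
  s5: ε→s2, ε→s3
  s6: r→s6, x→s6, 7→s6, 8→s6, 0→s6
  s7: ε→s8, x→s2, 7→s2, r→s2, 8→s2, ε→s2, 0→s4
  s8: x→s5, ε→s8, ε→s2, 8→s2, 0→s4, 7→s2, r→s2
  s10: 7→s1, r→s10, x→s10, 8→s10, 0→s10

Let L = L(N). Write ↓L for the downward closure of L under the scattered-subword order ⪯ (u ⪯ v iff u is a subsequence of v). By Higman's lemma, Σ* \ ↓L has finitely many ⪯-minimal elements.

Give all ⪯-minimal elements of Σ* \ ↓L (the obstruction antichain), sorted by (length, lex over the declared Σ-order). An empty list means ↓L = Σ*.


|Q|=11, |F|=6, |δ|=47 (10 ε).
min D↑ (5 st, q0=0, F={4}): 0:x→0,0→1,7→0,r→0,8→0 1:x→1,0→2,7→1,r→1,8→1 2:x→2,0→2,7→3,r→2,8→2 3:x→3,0→3,7→3,r→4,8→3 4:x→4,0→4,7→4,r→4,8→4.
'007r': N↓-sim [10, 5, 4, 3, 1] end={s6} rej; 4/4 del acc.
1 minimals (antichain).

A = [007r].


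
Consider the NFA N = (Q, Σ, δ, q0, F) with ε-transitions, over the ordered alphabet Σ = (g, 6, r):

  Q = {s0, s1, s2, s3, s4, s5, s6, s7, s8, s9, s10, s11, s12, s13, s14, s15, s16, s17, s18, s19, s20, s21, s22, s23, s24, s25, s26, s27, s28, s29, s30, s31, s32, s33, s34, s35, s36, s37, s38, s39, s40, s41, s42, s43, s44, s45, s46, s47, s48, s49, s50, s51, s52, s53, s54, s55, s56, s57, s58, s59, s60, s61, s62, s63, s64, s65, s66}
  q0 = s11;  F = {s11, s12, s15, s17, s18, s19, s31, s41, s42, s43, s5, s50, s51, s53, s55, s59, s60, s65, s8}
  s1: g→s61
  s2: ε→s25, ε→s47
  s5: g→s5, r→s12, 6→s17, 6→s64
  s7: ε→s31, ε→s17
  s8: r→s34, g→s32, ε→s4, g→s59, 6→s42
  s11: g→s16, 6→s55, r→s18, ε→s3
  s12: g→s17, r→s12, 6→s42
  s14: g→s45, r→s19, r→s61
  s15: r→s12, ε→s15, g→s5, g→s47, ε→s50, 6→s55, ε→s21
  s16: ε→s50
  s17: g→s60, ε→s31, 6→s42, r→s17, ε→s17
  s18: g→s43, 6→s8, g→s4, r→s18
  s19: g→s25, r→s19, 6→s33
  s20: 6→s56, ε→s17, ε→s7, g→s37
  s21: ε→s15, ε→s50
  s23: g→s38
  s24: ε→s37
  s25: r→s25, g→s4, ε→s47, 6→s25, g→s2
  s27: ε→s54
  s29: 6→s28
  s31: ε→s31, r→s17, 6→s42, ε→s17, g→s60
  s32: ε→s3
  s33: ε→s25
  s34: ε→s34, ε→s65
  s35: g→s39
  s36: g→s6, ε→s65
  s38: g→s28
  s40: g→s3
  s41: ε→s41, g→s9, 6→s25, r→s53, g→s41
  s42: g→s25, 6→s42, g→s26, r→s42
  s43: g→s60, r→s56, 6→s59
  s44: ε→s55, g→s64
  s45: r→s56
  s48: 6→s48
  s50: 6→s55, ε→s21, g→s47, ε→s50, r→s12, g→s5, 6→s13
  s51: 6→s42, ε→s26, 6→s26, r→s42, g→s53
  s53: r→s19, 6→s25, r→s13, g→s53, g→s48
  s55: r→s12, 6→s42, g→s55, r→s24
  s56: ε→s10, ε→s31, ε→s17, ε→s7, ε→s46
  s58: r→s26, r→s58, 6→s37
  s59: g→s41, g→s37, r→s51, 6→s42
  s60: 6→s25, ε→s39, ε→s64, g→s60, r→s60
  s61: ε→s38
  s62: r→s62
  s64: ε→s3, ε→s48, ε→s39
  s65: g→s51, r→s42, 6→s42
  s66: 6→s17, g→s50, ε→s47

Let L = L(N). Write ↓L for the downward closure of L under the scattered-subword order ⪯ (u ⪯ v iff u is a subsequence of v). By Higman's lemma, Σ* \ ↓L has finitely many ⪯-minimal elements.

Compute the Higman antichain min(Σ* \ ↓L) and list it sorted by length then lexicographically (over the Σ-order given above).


|Q|=67, |F|=19, |δ|=138 (43 ε).
min D↑ (18 st, q0=0, F={10}): 0:g→1,6→2,r→3 1:g→4,6→2,r→5 2:g→2,6→6,r→5 3:g→7,6→8,r→3 4:g→4,6→9,r→5 5:g→9,6→6,r→5 6:g→10,6→6,r→6 7:g→11,6→12,r→9 8:g→12,6→6,r→13 9:g→11,6→6,r→9 10:g→10,6→10,r→10 11:g→11,6→10,r→11 12:g→14,6→6,r→15 13:g→15,6→6,r→6 14:g→14,6→10,r→16 15:g→16,6→6,r→6 16:g→16,6→10,r→17 17:g→10,6→10,r→17 (ε-aug+det+¬).
'66g': N↓-sim [41, 29, 8, 5] end={s2,s25,s26,s4,s47} rej; 3/3 del acc.
'gr6g': N↓-sim [41, 36, 25, 8, 5] end={s2,s25,s26,s4,s47} rej; 4/4 del acc.
'rgg6': run [41, 34, 28, 17, 6] end={s2,s25,s33,s4,s47,s48} rej; 4/4 deletions ∈↓L.
'gg6g6': |S_i|=[41, 36, 24, 14, 10, 5] end={s2,s25,s4,s47,s48} ∉↓L; 5/5 single-dels accept.
'r6rrg': |S_i|=[41, 34, 21, 14, 9, 5] end={s2,s25,s26,s4,s47} rej; 5/5 single-dels accept.
5 obstructions.

A = [66g, gr6g, rgg6, gg6g6, r6rrg].


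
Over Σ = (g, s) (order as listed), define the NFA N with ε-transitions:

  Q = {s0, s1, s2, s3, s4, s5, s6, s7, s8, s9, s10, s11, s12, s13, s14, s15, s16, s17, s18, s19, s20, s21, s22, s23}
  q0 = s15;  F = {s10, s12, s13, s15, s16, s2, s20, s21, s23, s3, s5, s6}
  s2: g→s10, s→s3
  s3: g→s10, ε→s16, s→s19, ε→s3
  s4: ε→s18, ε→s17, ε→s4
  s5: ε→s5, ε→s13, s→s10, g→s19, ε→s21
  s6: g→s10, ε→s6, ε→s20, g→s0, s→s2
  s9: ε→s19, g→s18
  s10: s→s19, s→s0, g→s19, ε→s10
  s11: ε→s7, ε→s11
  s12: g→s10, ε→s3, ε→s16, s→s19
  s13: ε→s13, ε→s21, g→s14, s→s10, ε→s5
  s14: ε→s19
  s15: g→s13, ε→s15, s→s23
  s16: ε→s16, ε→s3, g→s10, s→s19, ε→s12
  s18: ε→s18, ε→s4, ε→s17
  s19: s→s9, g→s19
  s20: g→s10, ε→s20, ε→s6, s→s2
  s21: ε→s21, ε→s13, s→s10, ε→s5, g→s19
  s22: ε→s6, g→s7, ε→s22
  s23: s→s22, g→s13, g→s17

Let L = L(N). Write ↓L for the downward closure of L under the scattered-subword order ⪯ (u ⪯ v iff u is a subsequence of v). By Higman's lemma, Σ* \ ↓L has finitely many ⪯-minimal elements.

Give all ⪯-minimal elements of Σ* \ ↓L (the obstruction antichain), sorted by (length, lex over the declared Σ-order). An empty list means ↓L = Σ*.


|Q|=24, |F|=12, |δ|=65 (34 ε).
min D↑ (8 st, q0=0, F={3}): 0:g→1,s→2 1:g→3,s→4 2:g→1,s→5 3:g→3,s→3 4:g→3,s→3 5:g→4,s→6 6:g→4,s→7 7:g→4,s→3 [Hopcroft].
'gg': run [21, 12, 6] end={s14,s17,s18,s19,s4,s9} ∉↓L; 2/2 del acc.
'gss': run [21, 12, 7, 6] end={s0,s17,s18,s19,s4,s9} — reject; 3/3 del acc.
'ssgs': run [21, 20, 15, 8, 6] end={s0,s17,s18,s19,s4,s9} ∉↓L; 4/4 del acc.
'sssss': run [21, 20, 15, 11, 10, 6] end={s0,s17,s18,s19,s4,s9} rej; 5/5 single-dels accept.
4 obstructions.

Antichain: [gg, gss, ssgs, sssss].


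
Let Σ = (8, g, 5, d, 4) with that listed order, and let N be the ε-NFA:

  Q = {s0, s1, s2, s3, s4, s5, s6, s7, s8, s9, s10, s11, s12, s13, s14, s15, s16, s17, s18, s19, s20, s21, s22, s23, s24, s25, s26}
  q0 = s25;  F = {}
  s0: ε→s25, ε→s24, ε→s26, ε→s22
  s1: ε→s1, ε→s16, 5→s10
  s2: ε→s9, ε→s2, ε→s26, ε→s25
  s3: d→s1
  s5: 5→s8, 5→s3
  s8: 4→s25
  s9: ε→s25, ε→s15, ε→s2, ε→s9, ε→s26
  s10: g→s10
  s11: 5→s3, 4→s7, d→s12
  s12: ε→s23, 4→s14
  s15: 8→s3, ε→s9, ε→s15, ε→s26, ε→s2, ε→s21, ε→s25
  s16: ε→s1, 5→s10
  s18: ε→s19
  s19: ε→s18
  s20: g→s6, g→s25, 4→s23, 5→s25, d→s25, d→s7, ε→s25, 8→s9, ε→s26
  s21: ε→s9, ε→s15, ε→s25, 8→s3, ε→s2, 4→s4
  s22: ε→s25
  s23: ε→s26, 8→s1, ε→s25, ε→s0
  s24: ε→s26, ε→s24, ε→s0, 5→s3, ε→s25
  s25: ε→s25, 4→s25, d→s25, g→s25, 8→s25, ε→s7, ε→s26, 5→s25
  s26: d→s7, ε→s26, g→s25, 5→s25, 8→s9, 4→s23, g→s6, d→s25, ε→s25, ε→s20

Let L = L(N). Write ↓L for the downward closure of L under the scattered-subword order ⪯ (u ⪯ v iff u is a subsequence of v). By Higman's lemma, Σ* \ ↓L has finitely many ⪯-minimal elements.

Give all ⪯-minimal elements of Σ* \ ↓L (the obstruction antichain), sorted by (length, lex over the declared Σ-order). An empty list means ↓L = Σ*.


|Q|=27, |F|=0, |δ|=80 (45 ε).
min D↑ (1 st, q0=0, F={0}): 0:8→0,g→0,5→0,d→0,4→0 [Hopcroft].
ε ∈ L(D↑) ⇒ ↓L = ∅.

Antichain: [ε].


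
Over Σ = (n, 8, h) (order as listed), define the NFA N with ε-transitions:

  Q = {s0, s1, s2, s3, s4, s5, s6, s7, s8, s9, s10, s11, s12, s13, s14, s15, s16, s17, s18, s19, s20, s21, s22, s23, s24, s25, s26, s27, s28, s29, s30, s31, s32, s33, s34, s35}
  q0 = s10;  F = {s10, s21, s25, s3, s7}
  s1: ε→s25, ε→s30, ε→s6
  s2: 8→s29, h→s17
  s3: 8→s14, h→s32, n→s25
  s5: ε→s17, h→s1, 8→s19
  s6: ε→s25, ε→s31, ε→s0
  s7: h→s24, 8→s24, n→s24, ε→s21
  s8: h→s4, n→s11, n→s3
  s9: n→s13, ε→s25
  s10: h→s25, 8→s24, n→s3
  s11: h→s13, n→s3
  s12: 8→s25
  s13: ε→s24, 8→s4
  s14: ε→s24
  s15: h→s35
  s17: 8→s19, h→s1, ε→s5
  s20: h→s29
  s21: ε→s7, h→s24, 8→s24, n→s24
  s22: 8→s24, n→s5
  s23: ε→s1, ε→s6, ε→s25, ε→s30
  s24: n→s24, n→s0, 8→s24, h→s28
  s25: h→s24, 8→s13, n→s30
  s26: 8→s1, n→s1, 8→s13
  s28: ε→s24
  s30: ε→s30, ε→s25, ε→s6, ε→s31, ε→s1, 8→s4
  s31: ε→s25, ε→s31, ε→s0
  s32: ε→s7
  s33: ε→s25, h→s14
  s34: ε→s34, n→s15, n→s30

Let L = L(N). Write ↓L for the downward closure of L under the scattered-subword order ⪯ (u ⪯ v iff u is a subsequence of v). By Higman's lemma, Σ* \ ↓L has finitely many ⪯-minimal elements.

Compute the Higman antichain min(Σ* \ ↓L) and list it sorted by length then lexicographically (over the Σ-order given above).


|Q|=36, |F|=5, |δ|=73 (29 ε).
min D↑ (5 st, q0=0, F={2}): 0:n→1,8→2,h→3 1:n→3,8→2,h→4 2:n→2,8→2,h→2 3:n→3,8→2,h→2 4:n→2,8→2,h→2 [Hopcroft].
'8': run [16, 6] end={s0,s13,s14,s24,s28,s4} rej; 1/1 deletions ∈↓L.
'hh': run [16, 13, 3] end={s0,s24,s28} ∉↓L; 2/2 deletions ∈↓L.
'nnh': N↓-sim [16, 15, 10, 3] end={s0,s24,s28} rej; 3/3 deletions ∈↓L.
'nhn': |S_i|=[16, 15, 6, 3] end={s0,s24,s28} rej; 3/3 single-dels accept.
4 words, ⪯-incomp.

A = [8, hh, nnh, nhn].
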